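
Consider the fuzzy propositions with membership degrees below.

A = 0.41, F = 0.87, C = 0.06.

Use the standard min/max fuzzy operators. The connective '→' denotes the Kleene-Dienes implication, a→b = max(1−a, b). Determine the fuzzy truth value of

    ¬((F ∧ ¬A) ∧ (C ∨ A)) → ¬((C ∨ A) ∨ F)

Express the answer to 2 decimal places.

¬A = 1 − 0.41 = 0.59
F ∧ ¬A = min(a, b) on (0.87, 0.59) = 0.59
C ∨ A = max(a, b) on (0.06, 0.41) = 0.41
(F ∧ ¬A) ∧ (C ∨ A) = min(a, b) on (0.59, 0.41) = 0.41
¬((F ∧ ¬A) ∧ (C ∨ A)) = 1 − 0.41 = 0.59
C ∨ A = max(a, b) on (0.06, 0.41) = 0.41
(C ∨ A) ∨ F = max(a, b) on (0.41, 0.87) = 0.87
¬((C ∨ A) ∨ F) = 1 − 0.87 = 0.13
¬((F ∧ ¬A) ∧ (C ∨ A)) → ¬((C ∨ A) ∨ F)  [Kleene-Dienes: max(1−a, b)] with a=0.59, b=0.13 → 0.41

0.41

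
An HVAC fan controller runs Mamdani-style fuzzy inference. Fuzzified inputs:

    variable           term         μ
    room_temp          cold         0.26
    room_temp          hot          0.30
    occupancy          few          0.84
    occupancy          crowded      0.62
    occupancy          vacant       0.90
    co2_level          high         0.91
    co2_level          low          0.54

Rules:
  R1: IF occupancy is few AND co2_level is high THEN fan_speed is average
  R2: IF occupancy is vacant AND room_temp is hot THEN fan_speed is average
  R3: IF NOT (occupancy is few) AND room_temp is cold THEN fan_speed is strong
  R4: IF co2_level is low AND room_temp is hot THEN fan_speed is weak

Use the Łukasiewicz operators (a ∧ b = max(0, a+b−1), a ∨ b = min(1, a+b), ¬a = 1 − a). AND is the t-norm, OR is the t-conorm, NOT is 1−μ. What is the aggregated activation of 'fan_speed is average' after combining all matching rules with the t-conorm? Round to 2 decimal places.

R1: few=0.84, high=0.91; AND[max(0, a+b−1)] → w = 0.75
R2: vacant=0.90, hot=0.30; AND[max(0, a+b−1)] → w = 0.20
R3: ¬few=1−0.84=0.16, cold=0.26; AND[max(0, a+b−1)] → w = 0.00
R4: low=0.54, hot=0.30; AND[max(0, a+b−1)] → w = 0.00
Rules with consequent 'average': {R1, R2} → strengths 0.75, 0.20
Aggregate via t-conorm [min(1, a+b)]: 0.95

0.95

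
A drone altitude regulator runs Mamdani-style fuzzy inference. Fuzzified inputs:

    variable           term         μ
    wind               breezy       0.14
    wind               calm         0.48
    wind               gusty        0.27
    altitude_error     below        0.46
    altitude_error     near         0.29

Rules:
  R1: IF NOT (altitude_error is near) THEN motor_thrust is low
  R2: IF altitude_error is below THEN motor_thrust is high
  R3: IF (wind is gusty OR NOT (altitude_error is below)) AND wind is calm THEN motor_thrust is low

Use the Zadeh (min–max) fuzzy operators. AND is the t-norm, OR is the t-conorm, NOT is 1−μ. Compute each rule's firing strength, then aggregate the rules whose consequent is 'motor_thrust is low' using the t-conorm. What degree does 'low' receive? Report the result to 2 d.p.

R1: ¬near=1−0.29=0.71 → w = 0.71
R2: below=0.46 → w = 0.46
R3: (gusty=0.27 OR ¬below=1−0.46=0.54) = 0.54; AND[min(a, b)] with calm=0.48 → w = 0.48
Rules with consequent 'low': {R1, R3} → strengths 0.71, 0.48
Aggregate via t-conorm [max(a, b)]: 0.71

0.71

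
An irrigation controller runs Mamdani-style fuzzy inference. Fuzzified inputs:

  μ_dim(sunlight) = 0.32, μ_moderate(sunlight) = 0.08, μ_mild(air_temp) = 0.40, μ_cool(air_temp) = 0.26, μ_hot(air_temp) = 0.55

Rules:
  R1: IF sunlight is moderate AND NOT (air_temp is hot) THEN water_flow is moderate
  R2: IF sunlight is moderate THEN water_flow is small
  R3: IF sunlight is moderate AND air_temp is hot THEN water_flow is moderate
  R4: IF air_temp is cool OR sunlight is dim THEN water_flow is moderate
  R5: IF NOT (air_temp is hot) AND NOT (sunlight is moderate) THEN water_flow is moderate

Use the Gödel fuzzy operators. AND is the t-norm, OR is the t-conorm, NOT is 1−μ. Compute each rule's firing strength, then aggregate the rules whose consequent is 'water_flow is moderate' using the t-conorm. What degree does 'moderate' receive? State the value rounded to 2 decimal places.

0.45

R1: moderate=0.08, ¬hot=1−0.55=0.45; AND[min(a, b)] → w = 0.08
R2: moderate=0.08 → w = 0.08
R3: moderate=0.08, hot=0.55; AND[min(a, b)] → w = 0.08
R4: cool=0.26, dim=0.32; OR[max(a, b)] → w = 0.32
R5: ¬hot=1−0.55=0.45, ¬moderate=1−0.08=0.92; AND[min(a, b)] → w = 0.45
Rules with consequent 'moderate': {R1, R3, R4, R5} → strengths 0.08, 0.08, 0.32, 0.45
Aggregate via t-conorm [max(a, b)]: 0.45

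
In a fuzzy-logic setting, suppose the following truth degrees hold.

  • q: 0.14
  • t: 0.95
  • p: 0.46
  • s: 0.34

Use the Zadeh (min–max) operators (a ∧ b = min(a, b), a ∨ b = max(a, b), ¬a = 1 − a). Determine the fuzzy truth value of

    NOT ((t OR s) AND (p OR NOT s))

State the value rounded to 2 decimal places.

t OR s = max(a, b) on (0.95, 0.34) = 0.95
NOT s = 1 − 0.34 = 0.66
p OR NOT s = max(a, b) on (0.46, 0.66) = 0.66
(t OR s) AND (p OR NOT s) = min(a, b) on (0.95, 0.66) = 0.66
NOT ((t OR s) AND (p OR NOT s)) = 1 − 0.66 = 0.34

0.34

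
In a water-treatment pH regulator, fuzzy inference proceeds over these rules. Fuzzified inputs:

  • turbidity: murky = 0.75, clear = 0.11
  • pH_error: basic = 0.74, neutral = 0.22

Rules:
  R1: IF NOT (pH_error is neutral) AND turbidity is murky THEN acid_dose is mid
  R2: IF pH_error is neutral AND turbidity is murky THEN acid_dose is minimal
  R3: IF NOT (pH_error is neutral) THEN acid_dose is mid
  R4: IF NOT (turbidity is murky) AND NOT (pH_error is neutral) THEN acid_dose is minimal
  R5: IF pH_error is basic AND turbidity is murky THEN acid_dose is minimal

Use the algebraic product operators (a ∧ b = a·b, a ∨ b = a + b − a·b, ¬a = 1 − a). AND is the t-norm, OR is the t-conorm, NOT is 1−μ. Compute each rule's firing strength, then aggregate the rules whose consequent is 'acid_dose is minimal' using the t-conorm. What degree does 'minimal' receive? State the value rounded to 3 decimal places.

0.701

R1: ¬neutral=1−0.22=0.78, murky=0.75; AND[a·b] → w = 0.5850
R2: neutral=0.22, murky=0.75; AND[a·b] → w = 0.1650
R3: ¬neutral=1−0.22=0.78 → w = 0.7800
R4: ¬murky=1−0.75=0.25, ¬neutral=1−0.22=0.78; AND[a·b] → w = 0.1950
R5: basic=0.74, murky=0.75; AND[a·b] → w = 0.5550
Rules with consequent 'minimal': {R2, R4, R5} → strengths 0.1650, 0.1950, 0.5550
Aggregate via t-conorm [a + b − a·b]: 0.7009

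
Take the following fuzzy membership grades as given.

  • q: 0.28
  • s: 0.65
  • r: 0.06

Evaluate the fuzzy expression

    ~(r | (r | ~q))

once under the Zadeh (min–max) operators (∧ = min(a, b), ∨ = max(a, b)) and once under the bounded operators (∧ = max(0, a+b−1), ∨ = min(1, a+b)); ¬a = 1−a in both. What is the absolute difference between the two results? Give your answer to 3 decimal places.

0.120

Under Zadeh (min–max):
  ~q = 1 − 0.28 = 0.72
  r | ~q = max(a, b) on (0.06, 0.72) = 0.72
  r | (r | ~q) = max(a, b) on (0.06, 0.72) = 0.72
  ~(r | (r | ~q)) = 1 − 0.72 = 0.28
  → value = 0.2800
Under bounded:
  ~q = 1 − 0.28 = 0.72
  r | ~q = min(1, a+b) on (0.06, 0.72) = 0.78
  r | (r | ~q) = min(1, a+b) on (0.06, 0.78) = 0.84
  ~(r | (r | ~q)) = 1 − 0.84 = 0.16
  → value = 0.1600
|0.2800 − 0.1600| = 0.120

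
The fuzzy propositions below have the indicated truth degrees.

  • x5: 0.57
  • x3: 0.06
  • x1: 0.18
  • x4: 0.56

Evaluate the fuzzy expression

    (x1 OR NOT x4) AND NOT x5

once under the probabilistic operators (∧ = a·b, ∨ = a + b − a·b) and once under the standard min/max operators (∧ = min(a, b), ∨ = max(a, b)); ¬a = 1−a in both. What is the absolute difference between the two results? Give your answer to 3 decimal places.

0.197

Under probabilistic:
  NOT x4 = 1 − 0.5600 = 0.4400
  x1 OR NOT x4 = a + b − a·b on (0.1800, 0.4400) = 0.5408
  NOT x5 = 1 − 0.5700 = 0.4300
  (x1 OR NOT x4) AND NOT x5 = a·b on (0.5408, 0.4300) = 0.2325
  → value = 0.2325
Under standard min/max:
  NOT x4 = 1 − 0.56 = 0.44
  x1 OR NOT x4 = max(a, b) on (0.18, 0.44) = 0.44
  NOT x5 = 1 − 0.57 = 0.43
  (x1 OR NOT x4) AND NOT x5 = min(a, b) on (0.44, 0.43) = 0.43
  → value = 0.4300
|0.2325 − 0.4300| = 0.197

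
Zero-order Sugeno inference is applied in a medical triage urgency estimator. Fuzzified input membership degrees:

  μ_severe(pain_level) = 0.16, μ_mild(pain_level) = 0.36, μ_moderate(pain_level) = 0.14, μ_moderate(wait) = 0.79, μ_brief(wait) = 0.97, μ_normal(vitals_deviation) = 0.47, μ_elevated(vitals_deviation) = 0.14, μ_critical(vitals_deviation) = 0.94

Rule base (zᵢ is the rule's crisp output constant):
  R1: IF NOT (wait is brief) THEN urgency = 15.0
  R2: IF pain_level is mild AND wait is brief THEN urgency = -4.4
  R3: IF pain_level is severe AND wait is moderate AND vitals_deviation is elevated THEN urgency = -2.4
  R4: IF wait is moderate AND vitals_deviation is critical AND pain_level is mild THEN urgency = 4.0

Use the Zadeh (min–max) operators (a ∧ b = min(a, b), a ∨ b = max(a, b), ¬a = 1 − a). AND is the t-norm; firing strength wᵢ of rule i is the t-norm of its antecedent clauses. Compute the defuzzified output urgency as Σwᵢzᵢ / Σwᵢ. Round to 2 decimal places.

-0.03

R1 (z=15.0): ¬brief=1−0.97=0.03 → w = 0.03
R2 (z=-4.4): mild=0.36, brief=0.97; AND[min(a, b)] → w = 0.36
R3 (z=-2.4): severe=0.16, moderate=0.79, elevated=0.14; AND[min(a, b)] → w = 0.14
R4 (z=4.0): moderate=0.79, critical=0.94, mild=0.36; AND[min(a, b)] → w = 0.36
Weighted average = (0.03·15.0 + 0.36·-4.4 + 0.14·-2.4 + 0.36·4.0) / (0.03 + 0.36 + 0.14 + 0.36)
  = -0.0300 / 0.8900 = -0.03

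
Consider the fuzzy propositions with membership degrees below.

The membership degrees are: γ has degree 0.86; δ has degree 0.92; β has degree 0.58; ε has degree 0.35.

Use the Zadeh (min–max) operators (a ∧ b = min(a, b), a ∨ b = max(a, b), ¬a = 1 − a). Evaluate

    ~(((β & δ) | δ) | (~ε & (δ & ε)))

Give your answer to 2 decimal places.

β & δ = min(a, b) on (0.58, 0.92) = 0.58
(β & δ) | δ = max(a, b) on (0.58, 0.92) = 0.92
~ε = 1 − 0.35 = 0.65
δ & ε = min(a, b) on (0.92, 0.35) = 0.35
~ε & (δ & ε) = min(a, b) on (0.65, 0.35) = 0.35
((β & δ) | δ) | (~ε & (δ & ε)) = max(a, b) on (0.92, 0.35) = 0.92
~(((β & δ) | δ) | (~ε & (δ & ε))) = 1 − 0.92 = 0.08

0.08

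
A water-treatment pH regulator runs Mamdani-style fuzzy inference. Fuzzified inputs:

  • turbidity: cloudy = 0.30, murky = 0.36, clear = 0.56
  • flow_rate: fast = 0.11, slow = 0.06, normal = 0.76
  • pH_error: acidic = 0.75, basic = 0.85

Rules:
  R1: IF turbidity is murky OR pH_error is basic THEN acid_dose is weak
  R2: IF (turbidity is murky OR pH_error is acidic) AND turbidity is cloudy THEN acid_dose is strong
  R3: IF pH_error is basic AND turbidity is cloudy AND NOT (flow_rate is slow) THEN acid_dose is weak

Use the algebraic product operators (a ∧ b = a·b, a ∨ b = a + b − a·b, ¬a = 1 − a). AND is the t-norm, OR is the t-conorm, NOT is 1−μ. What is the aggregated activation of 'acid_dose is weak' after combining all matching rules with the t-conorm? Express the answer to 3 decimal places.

R1: murky=0.36, basic=0.85; OR[a + b − a·b] → w = 0.9040
R2: (murky=0.36 OR acidic=0.75) = 0.8400; AND[a·b] with cloudy=0.30 → w = 0.2520
R3: basic=0.85, cloudy=0.30, ¬slow=1−0.06=0.94; AND[a·b] → w = 0.2397
Rules with consequent 'weak': {R1, R3} → strengths 0.9040, 0.2397
Aggregate via t-conorm [a + b − a·b]: 0.9270

0.927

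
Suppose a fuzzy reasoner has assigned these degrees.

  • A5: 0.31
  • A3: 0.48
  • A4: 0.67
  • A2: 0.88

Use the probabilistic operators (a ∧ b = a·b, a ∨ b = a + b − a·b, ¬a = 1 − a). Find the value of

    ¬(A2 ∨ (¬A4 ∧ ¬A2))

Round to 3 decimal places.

0.115

¬A4 = 1 − 0.6700 = 0.3300
¬A2 = 1 − 0.8800 = 0.1200
¬A4 ∧ ¬A2 = a·b on (0.3300, 0.1200) = 0.0396
A2 ∨ (¬A4 ∧ ¬A2) = a + b − a·b on (0.8800, 0.0396) = 0.8848
¬(A2 ∨ (¬A4 ∧ ¬A2)) = 1 − 0.8848 = 0.1152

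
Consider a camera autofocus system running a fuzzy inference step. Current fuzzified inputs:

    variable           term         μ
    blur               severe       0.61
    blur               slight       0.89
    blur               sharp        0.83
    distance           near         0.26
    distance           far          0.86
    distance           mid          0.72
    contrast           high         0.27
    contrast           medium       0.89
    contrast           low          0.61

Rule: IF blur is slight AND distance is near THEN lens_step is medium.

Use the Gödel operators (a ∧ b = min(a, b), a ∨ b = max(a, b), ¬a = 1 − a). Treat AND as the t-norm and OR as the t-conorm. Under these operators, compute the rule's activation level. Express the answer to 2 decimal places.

firing strength: slight=0.89, near=0.26; AND[min(a, b)] → w = 0.26

0.26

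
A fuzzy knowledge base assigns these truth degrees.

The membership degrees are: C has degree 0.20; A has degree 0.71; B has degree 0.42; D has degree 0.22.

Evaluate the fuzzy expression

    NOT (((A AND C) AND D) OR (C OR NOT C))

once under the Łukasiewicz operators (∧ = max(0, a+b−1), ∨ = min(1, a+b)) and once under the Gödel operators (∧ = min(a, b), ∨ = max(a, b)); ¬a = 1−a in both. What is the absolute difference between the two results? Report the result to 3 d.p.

Under Łukasiewicz:
  A AND C = max(0, a+b−1) on (0.71, 0.20) = 0.00
  (A AND C) AND D = max(0, a+b−1) on (0.00, 0.22) = 0.00
  NOT C = 1 − 0.20 = 0.80
  C OR NOT C = min(1, a+b) on (0.20, 0.80) = 1.00
  ((A AND C) AND D) OR (C OR NOT C) = min(1, a+b) on (0.00, 1.00) = 1.00
  NOT (((A AND C) AND D) OR (C OR NOT C)) = 1 − 1.00 = 0.00
  → value = 0.0000
Under Gödel:
  A AND C = min(a, b) on (0.71, 0.20) = 0.20
  (A AND C) AND D = min(a, b) on (0.20, 0.22) = 0.20
  NOT C = 1 − 0.20 = 0.80
  C OR NOT C = max(a, b) on (0.20, 0.80) = 0.80
  ((A AND C) AND D) OR (C OR NOT C) = max(a, b) on (0.20, 0.80) = 0.80
  NOT (((A AND C) AND D) OR (C OR NOT C)) = 1 − 0.80 = 0.20
  → value = 0.2000
|0.0000 − 0.2000| = 0.200

0.200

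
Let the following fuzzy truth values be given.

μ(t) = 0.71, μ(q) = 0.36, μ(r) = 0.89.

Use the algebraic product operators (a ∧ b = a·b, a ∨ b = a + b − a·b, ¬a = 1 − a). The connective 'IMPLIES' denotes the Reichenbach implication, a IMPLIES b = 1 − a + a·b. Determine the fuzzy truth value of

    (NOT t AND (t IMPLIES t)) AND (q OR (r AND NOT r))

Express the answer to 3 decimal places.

NOT t = 1 − 0.7100 = 0.2900
t IMPLIES t  [Reichenbach: 1 − a + a·b] with a=0.7100, b=0.7100 → 0.7941
NOT t AND (t IMPLIES t) = a·b on (0.2900, 0.7941) = 0.2303
NOT r = 1 − 0.8900 = 0.1100
r AND NOT r = a·b on (0.8900, 0.1100) = 0.0979
q OR (r AND NOT r) = a + b − a·b on (0.3600, 0.0979) = 0.4227
(NOT t AND (t IMPLIES t)) AND (q OR (r AND NOT r)) = a·b on (0.2303, 0.4227) = 0.0973

0.097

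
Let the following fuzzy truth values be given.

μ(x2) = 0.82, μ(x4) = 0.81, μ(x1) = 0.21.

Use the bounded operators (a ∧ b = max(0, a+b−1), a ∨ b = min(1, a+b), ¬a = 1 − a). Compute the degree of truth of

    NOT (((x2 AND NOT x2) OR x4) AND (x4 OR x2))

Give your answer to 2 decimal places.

NOT x2 = 1 − 0.82 = 0.18
x2 AND NOT x2 = max(0, a+b−1) on (0.82, 0.18) = 0.00
(x2 AND NOT x2) OR x4 = min(1, a+b) on (0.00, 0.81) = 0.81
x4 OR x2 = min(1, a+b) on (0.81, 0.82) = 1.00
((x2 AND NOT x2) OR x4) AND (x4 OR x2) = max(0, a+b−1) on (0.81, 1.00) = 0.81
NOT (((x2 AND NOT x2) OR x4) AND (x4 OR x2)) = 1 − 0.81 = 0.19

0.19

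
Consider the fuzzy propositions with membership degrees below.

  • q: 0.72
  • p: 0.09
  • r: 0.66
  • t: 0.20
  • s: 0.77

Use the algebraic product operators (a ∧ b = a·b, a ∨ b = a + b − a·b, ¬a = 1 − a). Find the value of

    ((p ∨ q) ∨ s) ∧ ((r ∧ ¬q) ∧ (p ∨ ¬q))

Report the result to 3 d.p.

0.060

p ∨ q = a + b − a·b on (0.0900, 0.7200) = 0.7452
(p ∨ q) ∨ s = a + b − a·b on (0.7452, 0.7700) = 0.9414
¬q = 1 − 0.7200 = 0.2800
r ∧ ¬q = a·b on (0.6600, 0.2800) = 0.1848
¬q = 1 − 0.7200 = 0.2800
p ∨ ¬q = a + b − a·b on (0.0900, 0.2800) = 0.3448
(r ∧ ¬q) ∧ (p ∨ ¬q) = a·b on (0.1848, 0.3448) = 0.0637
((p ∨ q) ∨ s) ∧ ((r ∧ ¬q) ∧ (p ∨ ¬q)) = a·b on (0.9414, 0.0637) = 0.0600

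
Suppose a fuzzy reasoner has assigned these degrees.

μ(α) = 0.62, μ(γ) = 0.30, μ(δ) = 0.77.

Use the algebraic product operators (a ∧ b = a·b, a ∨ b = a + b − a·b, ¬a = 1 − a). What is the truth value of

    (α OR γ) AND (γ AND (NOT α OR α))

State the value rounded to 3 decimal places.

α OR γ = a + b − a·b on (0.6200, 0.3000) = 0.7340
NOT α = 1 − 0.6200 = 0.3800
NOT α OR α = a + b − a·b on (0.3800, 0.6200) = 0.7644
γ AND (NOT α OR α) = a·b on (0.3000, 0.7644) = 0.2293
(α OR γ) AND (γ AND (NOT α OR α)) = a·b on (0.7340, 0.2293) = 0.1683

0.168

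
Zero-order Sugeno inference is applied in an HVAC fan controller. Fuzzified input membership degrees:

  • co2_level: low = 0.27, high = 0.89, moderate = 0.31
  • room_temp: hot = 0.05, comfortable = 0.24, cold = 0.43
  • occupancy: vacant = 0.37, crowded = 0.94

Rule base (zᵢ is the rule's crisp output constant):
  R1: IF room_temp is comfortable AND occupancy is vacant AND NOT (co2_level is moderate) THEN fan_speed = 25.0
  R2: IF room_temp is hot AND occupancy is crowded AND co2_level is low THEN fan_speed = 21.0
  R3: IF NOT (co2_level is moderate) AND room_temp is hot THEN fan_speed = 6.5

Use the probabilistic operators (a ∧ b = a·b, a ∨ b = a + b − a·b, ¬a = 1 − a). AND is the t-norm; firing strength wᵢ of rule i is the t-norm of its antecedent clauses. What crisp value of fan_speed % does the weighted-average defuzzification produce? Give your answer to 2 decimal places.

18.65

R1 (z=25.0): comfortable=0.24, vacant=0.37, ¬moderate=1−0.31=0.69; AND[a·b] → w = 0.0613
R2 (z=21.0): hot=0.05, crowded=0.94, low=0.27; AND[a·b] → w = 0.0127
R3 (z=6.5): ¬moderate=1−0.31=0.69, hot=0.05; AND[a·b] → w = 0.0345
Weighted average = (0.0613·25.0 + 0.0127·21.0 + 0.0345·6.5) / (0.0613 + 0.0127 + 0.0345)
  = 2.0225 / 0.1085 = 18.65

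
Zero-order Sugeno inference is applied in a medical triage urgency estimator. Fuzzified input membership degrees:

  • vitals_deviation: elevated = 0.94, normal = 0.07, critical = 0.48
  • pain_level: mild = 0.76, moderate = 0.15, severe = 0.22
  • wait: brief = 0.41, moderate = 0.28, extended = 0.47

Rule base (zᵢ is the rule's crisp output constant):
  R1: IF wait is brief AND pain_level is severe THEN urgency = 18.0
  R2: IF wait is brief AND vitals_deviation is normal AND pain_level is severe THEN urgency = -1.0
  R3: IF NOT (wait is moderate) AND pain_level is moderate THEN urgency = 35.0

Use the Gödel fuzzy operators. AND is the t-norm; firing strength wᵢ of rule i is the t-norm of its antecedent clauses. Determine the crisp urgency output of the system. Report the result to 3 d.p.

R1 (z=18.0): brief=0.41, severe=0.22; AND[min(a, b)] → w = 0.22
R2 (z=-1.0): brief=0.41, normal=0.07, severe=0.22; AND[min(a, b)] → w = 0.07
R3 (z=35.0): ¬moderate=1−0.28=0.72, moderate=0.15; AND[min(a, b)] → w = 0.15
Weighted average = (0.22·18.0 + 0.07·-1.0 + 0.15·35.0) / (0.22 + 0.07 + 0.15)
  = 9.1400 / 0.4400 = 20.773

20.773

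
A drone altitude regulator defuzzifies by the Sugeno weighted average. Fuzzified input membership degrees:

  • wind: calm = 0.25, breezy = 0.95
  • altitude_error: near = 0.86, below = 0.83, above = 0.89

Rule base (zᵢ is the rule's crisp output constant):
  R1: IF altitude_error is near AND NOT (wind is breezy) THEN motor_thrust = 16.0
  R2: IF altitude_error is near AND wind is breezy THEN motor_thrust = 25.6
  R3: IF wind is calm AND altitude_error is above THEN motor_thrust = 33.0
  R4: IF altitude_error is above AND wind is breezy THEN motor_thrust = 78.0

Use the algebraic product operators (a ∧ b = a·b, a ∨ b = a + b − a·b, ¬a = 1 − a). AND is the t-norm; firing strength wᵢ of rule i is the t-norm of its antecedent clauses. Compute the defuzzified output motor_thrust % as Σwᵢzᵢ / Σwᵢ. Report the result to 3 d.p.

R1 (z=16.0): near=0.86, ¬breezy=1−0.95=0.05; AND[a·b] → w = 0.0430
R2 (z=25.6): near=0.86, breezy=0.95; AND[a·b] → w = 0.8170
R3 (z=33.0): calm=0.25, above=0.89; AND[a·b] → w = 0.2225
R4 (z=78.0): above=0.89, breezy=0.95; AND[a·b] → w = 0.8455
Weighted average = (0.0430·16.0 + 0.8170·25.6 + 0.2225·33.0 + 0.8455·78.0) / (0.0430 + 0.8170 + 0.2225 + 0.8455)
  = 94.8947 / 1.9280 = 49.219

49.219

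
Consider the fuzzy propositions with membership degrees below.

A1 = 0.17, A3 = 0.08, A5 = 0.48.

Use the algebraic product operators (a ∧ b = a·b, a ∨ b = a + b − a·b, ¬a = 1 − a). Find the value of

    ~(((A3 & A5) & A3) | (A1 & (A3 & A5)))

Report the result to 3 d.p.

A3 & A5 = a·b on (0.0800, 0.4800) = 0.0384
(A3 & A5) & A3 = a·b on (0.0384, 0.0800) = 0.0031
A3 & A5 = a·b on (0.0800, 0.4800) = 0.0384
A1 & (A3 & A5) = a·b on (0.1700, 0.0384) = 0.0065
((A3 & A5) & A3) | (A1 & (A3 & A5)) = a + b − a·b on (0.0031, 0.0065) = 0.0096
~(((A3 & A5) & A3) | (A1 & (A3 & A5))) = 1 − 0.0096 = 0.9904

0.990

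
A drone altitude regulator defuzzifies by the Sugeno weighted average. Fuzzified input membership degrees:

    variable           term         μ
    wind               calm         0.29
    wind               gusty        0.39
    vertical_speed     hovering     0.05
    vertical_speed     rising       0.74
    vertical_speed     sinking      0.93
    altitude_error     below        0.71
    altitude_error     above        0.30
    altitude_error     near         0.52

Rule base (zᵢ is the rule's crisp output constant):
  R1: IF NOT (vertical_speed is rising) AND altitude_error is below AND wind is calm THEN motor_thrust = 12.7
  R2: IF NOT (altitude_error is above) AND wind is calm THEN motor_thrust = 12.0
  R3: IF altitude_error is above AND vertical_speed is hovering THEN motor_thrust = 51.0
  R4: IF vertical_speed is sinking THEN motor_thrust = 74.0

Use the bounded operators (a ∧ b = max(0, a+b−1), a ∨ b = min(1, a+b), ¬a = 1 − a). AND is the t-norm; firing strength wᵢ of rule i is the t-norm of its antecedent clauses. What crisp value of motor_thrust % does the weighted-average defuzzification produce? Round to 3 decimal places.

74.000

R1 (z=12.7): ¬rising=1−0.74=0.26, below=0.71, calm=0.29; AND[max(0, a+b−1)] → w = 0.00
R2 (z=12.0): ¬above=1−0.30=0.70, calm=0.29; AND[max(0, a+b−1)] → w = 0.00
R3 (z=51.0): above=0.30, hovering=0.05; AND[max(0, a+b−1)] → w = 0.00
R4 (z=74.0): sinking=0.93 → w = 0.93
Weighted average = (0.00·12.7 + 0.00·12.0 + 0.00·51.0 + 0.93·74.0) / (0.00 + 0.00 + 0.00 + 0.93)
  = 68.8200 / 0.9300 = 74.000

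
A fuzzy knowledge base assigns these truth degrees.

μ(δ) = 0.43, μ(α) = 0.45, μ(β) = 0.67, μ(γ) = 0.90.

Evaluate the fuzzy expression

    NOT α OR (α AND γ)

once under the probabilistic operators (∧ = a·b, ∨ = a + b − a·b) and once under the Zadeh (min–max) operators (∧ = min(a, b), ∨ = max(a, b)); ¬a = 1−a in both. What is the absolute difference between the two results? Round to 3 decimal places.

0.182

Under probabilistic:
  NOT α = 1 − 0.4500 = 0.5500
  α AND γ = a·b on (0.4500, 0.9000) = 0.4050
  NOT α OR (α AND γ) = a + b − a·b on (0.5500, 0.4050) = 0.7323
  → value = 0.7323
Under Zadeh (min–max):
  NOT α = 1 − 0.45 = 0.55
  α AND γ = min(a, b) on (0.45, 0.90) = 0.45
  NOT α OR (α AND γ) = max(a, b) on (0.55, 0.45) = 0.55
  → value = 0.5500
|0.7323 − 0.5500| = 0.182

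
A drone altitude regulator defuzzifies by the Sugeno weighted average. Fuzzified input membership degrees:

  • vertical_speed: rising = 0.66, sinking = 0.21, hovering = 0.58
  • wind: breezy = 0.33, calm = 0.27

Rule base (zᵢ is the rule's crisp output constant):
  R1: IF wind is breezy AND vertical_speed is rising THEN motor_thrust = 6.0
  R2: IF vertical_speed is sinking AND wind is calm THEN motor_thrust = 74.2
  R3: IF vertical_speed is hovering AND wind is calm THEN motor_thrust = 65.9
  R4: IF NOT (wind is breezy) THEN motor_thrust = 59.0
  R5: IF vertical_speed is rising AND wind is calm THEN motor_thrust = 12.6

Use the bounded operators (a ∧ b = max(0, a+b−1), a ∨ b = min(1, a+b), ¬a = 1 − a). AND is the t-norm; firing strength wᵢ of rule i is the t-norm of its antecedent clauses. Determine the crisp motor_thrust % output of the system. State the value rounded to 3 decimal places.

R1 (z=6.0): breezy=0.33, rising=0.66; AND[max(0, a+b−1)] → w = 0.00
R2 (z=74.2): sinking=0.21, calm=0.27; AND[max(0, a+b−1)] → w = 0.00
R3 (z=65.9): hovering=0.58, calm=0.27; AND[max(0, a+b−1)] → w = 0.00
R4 (z=59.0): ¬breezy=1−0.33=0.67 → w = 0.67
R5 (z=12.6): rising=0.66, calm=0.27; AND[max(0, a+b−1)] → w = 0.00
Weighted average = (0.00·6.0 + 0.00·74.2 + 0.00·65.9 + 0.67·59.0 + 0.00·12.6) / (0.00 + 0.00 + 0.00 + 0.67 + 0.00)
  = 39.5300 / 0.6700 = 59.000

59.000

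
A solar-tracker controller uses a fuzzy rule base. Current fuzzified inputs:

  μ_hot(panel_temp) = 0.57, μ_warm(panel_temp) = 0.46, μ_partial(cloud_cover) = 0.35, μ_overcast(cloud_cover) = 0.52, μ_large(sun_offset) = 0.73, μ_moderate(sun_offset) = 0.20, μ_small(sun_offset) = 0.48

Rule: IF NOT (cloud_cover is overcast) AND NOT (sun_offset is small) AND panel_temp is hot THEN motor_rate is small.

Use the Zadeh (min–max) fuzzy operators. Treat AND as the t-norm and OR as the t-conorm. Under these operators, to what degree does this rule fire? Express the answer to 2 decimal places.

0.48

firing strength: ¬overcast=1−0.52=0.48, ¬small=1−0.48=0.52, hot=0.57; AND[min(a, b)] → w = 0.48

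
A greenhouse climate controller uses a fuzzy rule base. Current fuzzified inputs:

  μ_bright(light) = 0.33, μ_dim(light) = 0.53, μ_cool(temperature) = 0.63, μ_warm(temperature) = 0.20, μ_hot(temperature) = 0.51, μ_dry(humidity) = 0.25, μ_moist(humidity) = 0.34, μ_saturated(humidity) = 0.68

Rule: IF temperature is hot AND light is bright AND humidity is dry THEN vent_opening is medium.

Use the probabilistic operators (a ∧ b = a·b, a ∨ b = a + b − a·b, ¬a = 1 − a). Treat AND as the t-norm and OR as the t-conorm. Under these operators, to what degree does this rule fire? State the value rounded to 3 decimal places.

0.042

firing strength: hot=0.51, bright=0.33, dry=0.25; AND[a·b] → w = 0.0421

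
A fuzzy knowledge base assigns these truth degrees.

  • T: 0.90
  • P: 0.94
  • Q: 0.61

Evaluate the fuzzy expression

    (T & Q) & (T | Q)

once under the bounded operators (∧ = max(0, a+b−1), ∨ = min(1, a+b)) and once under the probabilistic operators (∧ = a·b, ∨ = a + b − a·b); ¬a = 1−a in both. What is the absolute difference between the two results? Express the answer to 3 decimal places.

Under bounded:
  T & Q = max(0, a+b−1) on (0.90, 0.61) = 0.51
  T | Q = min(1, a+b) on (0.90, 0.61) = 1.00
  (T & Q) & (T | Q) = max(0, a+b−1) on (0.51, 1.00) = 0.51
  → value = 0.5100
Under probabilistic:
  T & Q = a·b on (0.9000, 0.6100) = 0.5490
  T | Q = a + b − a·b on (0.9000, 0.6100) = 0.9610
  (T & Q) & (T | Q) = a·b on (0.5490, 0.9610) = 0.5276
  → value = 0.5276
|0.5100 − 0.5276| = 0.018

0.018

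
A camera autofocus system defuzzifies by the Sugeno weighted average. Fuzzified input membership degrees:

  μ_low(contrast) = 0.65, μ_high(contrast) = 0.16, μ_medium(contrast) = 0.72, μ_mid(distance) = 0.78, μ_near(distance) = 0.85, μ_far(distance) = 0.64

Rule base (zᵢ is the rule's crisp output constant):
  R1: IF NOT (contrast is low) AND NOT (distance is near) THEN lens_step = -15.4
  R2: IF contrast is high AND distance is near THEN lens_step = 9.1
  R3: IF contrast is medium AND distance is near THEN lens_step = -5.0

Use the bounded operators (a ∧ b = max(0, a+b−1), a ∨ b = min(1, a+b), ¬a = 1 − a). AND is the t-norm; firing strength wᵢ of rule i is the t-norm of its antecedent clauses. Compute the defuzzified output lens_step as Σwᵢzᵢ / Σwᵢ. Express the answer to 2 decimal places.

R1 (z=-15.4): ¬low=1−0.65=0.35, ¬near=1−0.85=0.15; AND[max(0, a+b−1)] → w = 0.00
R2 (z=9.1): high=0.16, near=0.85; AND[max(0, a+b−1)] → w = 0.01
R3 (z=-5.0): medium=0.72, near=0.85; AND[max(0, a+b−1)] → w = 0.57
Weighted average = (0.00·-15.4 + 0.01·9.1 + 0.57·-5.0) / (0.00 + 0.01 + 0.57)
  = -2.7590 / 0.5800 = -4.76

-4.76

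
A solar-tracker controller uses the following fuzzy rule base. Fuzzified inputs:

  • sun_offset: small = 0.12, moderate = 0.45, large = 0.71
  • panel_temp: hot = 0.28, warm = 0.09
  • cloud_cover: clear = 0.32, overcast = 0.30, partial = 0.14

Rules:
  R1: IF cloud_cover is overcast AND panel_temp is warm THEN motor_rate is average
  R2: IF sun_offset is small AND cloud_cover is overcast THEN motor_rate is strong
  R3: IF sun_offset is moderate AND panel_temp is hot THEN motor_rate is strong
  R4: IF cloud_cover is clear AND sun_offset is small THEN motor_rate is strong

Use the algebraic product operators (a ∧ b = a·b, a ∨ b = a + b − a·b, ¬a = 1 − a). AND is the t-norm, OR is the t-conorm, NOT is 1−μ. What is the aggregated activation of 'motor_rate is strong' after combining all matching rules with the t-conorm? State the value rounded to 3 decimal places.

R1: overcast=0.30, warm=0.09; AND[a·b] → w = 0.0270
R2: small=0.12, overcast=0.30; AND[a·b] → w = 0.0360
R3: moderate=0.45, hot=0.28; AND[a·b] → w = 0.1260
R4: clear=0.32, small=0.12; AND[a·b] → w = 0.0384
Rules with consequent 'strong': {R2, R3, R4} → strengths 0.0360, 0.1260, 0.0384
Aggregate via t-conorm [a + b − a·b]: 0.1898

0.190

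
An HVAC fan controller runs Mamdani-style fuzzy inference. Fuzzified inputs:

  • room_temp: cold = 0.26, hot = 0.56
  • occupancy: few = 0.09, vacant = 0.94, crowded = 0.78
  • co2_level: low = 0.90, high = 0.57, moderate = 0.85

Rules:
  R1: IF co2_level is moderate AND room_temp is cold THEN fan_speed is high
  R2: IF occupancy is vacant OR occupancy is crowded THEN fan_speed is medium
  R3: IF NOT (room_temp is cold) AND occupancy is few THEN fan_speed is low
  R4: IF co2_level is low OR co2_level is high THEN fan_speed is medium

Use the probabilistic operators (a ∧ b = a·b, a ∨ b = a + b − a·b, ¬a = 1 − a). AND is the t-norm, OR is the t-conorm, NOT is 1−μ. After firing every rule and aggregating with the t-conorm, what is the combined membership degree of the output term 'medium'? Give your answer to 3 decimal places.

0.999

R1: moderate=0.85, cold=0.26; AND[a·b] → w = 0.2210
R2: vacant=0.94, crowded=0.78; OR[a + b − a·b] → w = 0.9868
R3: ¬cold=1−0.26=0.74, few=0.09; AND[a·b] → w = 0.0666
R4: low=0.90, high=0.57; OR[a + b − a·b] → w = 0.9570
Rules with consequent 'medium': {R2, R4} → strengths 0.9868, 0.9570
Aggregate via t-conorm [a + b − a·b]: 0.9994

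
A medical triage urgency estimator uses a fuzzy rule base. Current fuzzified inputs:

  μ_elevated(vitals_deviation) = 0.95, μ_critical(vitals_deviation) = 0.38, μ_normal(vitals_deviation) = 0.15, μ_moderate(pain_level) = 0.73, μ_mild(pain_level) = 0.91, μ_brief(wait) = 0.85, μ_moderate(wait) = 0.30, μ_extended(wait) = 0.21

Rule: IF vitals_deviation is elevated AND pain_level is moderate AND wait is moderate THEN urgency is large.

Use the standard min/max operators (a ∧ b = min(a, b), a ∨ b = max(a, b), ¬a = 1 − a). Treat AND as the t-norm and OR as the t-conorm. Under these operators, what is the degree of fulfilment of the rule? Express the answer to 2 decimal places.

0.30

firing strength: elevated=0.95, moderate=0.73, moderate=0.30; AND[min(a, b)] → w = 0.30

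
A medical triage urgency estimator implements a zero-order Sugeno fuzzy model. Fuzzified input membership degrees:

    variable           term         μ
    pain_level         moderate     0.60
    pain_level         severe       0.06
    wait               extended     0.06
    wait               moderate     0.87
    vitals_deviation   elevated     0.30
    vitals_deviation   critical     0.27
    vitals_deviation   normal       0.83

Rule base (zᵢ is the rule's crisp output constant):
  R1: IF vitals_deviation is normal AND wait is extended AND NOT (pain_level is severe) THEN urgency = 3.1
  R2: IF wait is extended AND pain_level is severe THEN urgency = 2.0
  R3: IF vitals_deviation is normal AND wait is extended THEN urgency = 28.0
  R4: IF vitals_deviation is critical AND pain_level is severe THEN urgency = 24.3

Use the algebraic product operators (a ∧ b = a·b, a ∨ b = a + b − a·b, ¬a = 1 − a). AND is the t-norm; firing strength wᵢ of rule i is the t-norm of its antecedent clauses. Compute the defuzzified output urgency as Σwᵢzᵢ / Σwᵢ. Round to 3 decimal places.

R1 (z=3.1): normal=0.83, extended=0.06, ¬severe=1−0.06=0.94; AND[a·b] → w = 0.0468
R2 (z=2.0): extended=0.06, severe=0.06; AND[a·b] → w = 0.0036
R3 (z=28.0): normal=0.83, extended=0.06; AND[a·b] → w = 0.0498
R4 (z=24.3): critical=0.27, severe=0.06; AND[a·b] → w = 0.0162
Weighted average = (0.0468·3.1 + 0.0036·2.0 + 0.0498·28.0 + 0.0162·24.3) / (0.0468 + 0.0036 + 0.0498 + 0.0162)
  = 1.9404 / 0.1164 = 16.668

16.668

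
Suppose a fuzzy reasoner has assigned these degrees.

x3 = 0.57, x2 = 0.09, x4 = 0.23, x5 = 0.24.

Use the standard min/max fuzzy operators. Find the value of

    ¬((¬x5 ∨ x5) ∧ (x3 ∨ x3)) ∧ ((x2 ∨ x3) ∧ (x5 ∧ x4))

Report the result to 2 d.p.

0.23

¬x5 = 1 − 0.24 = 0.76
¬x5 ∨ x5 = max(a, b) on (0.76, 0.24) = 0.76
x3 ∨ x3 = max(a, b) on (0.57, 0.57) = 0.57
(¬x5 ∨ x5) ∧ (x3 ∨ x3) = min(a, b) on (0.76, 0.57) = 0.57
¬((¬x5 ∨ x5) ∧ (x3 ∨ x3)) = 1 − 0.57 = 0.43
x2 ∨ x3 = max(a, b) on (0.09, 0.57) = 0.57
x5 ∧ x4 = min(a, b) on (0.24, 0.23) = 0.23
(x2 ∨ x3) ∧ (x5 ∧ x4) = min(a, b) on (0.57, 0.23) = 0.23
¬((¬x5 ∨ x5) ∧ (x3 ∨ x3)) ∧ ((x2 ∨ x3) ∧ (x5 ∧ x4)) = min(a, b) on (0.43, 0.23) = 0.23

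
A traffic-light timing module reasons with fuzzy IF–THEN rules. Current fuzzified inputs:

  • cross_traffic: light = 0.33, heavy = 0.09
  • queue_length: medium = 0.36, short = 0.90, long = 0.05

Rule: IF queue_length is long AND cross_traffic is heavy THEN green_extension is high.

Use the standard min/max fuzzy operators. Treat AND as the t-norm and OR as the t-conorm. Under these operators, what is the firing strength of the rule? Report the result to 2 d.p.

0.05

firing strength: long=0.05, heavy=0.09; AND[min(a, b)] → w = 0.05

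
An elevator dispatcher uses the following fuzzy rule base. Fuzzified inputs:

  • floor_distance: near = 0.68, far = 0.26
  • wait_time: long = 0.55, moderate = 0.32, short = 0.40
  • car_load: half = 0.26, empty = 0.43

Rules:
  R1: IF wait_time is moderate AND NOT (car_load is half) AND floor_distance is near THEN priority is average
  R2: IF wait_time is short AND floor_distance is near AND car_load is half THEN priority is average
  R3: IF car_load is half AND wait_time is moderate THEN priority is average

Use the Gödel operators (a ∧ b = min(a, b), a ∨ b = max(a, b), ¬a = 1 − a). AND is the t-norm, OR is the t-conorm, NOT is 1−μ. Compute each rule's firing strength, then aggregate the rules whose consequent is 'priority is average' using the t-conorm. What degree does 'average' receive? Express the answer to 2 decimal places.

R1: moderate=0.32, ¬half=1−0.26=0.74, near=0.68; AND[min(a, b)] → w = 0.32
R2: short=0.40, near=0.68, half=0.26; AND[min(a, b)] → w = 0.26
R3: half=0.26, moderate=0.32; AND[min(a, b)] → w = 0.26
Rules with consequent 'average': {R1, R2, R3} → strengths 0.32, 0.26, 0.26
Aggregate via t-conorm [max(a, b)]: 0.32

0.32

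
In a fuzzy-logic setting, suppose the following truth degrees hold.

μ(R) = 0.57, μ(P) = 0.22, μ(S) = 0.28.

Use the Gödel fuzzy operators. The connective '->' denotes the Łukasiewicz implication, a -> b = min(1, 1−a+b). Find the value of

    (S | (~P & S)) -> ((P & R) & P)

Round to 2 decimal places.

0.94

~P = 1 − 0.22 = 0.78
~P & S = min(a, b) on (0.78, 0.28) = 0.28
S | (~P & S) = max(a, b) on (0.28, 0.28) = 0.28
P & R = min(a, b) on (0.22, 0.57) = 0.22
(P & R) & P = min(a, b) on (0.22, 0.22) = 0.22
(S | (~P & S)) -> ((P & R) & P)  [Łukasiewicz: min(1, 1−a+b)] with a=0.28, b=0.22 → 0.94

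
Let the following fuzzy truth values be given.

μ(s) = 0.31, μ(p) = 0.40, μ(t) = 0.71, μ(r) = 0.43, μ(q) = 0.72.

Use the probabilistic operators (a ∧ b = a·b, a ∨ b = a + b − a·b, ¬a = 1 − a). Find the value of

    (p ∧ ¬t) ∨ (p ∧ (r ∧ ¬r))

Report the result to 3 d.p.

¬t = 1 − 0.7100 = 0.2900
p ∧ ¬t = a·b on (0.4000, 0.2900) = 0.1160
¬r = 1 − 0.4300 = 0.5700
r ∧ ¬r = a·b on (0.4300, 0.5700) = 0.2451
p ∧ (r ∧ ¬r) = a·b on (0.4000, 0.2451) = 0.0980
(p ∧ ¬t) ∨ (p ∧ (r ∧ ¬r)) = a + b − a·b on (0.1160, 0.0980) = 0.2027

0.203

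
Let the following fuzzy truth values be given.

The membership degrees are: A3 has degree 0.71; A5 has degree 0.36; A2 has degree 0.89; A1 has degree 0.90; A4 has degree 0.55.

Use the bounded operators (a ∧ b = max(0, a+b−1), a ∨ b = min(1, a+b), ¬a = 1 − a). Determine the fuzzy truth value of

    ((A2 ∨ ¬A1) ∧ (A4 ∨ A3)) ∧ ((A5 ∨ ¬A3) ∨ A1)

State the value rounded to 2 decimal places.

0.99

¬A1 = 1 − 0.90 = 0.10
A2 ∨ ¬A1 = min(1, a+b) on (0.89, 0.10) = 0.99
A4 ∨ A3 = min(1, a+b) on (0.55, 0.71) = 1.00
(A2 ∨ ¬A1) ∧ (A4 ∨ A3) = max(0, a+b−1) on (0.99, 1.00) = 0.99
¬A3 = 1 − 0.71 = 0.29
A5 ∨ ¬A3 = min(1, a+b) on (0.36, 0.29) = 0.65
(A5 ∨ ¬A3) ∨ A1 = min(1, a+b) on (0.65, 0.90) = 1.00
((A2 ∨ ¬A1) ∧ (A4 ∨ A3)) ∧ ((A5 ∨ ¬A3) ∨ A1) = max(0, a+b−1) on (0.99, 1.00) = 0.99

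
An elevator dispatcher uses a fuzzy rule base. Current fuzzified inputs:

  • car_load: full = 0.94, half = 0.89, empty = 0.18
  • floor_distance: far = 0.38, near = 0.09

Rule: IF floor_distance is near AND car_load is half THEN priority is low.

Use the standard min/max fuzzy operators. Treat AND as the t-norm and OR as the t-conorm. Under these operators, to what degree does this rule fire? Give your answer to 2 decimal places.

firing strength: near=0.09, half=0.89; AND[min(a, b)] → w = 0.09

0.09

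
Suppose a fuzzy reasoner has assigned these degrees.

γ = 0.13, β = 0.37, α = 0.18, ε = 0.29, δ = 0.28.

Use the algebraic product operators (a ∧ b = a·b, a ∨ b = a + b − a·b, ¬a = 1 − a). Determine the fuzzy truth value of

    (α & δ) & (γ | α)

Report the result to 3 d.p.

α & δ = a·b on (0.1800, 0.2800) = 0.0504
γ | α = a + b − a·b on (0.1300, 0.1800) = 0.2866
(α & δ) & (γ | α) = a·b on (0.0504, 0.2866) = 0.0144

0.014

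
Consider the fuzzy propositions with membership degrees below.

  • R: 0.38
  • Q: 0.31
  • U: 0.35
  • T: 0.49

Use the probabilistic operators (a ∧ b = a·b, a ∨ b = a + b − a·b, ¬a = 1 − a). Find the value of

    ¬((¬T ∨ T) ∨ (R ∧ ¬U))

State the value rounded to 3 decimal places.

¬T = 1 − 0.4900 = 0.5100
¬T ∨ T = a + b − a·b on (0.5100, 0.4900) = 0.7501
¬U = 1 − 0.3500 = 0.6500
R ∧ ¬U = a·b on (0.3800, 0.6500) = 0.2470
(¬T ∨ T) ∨ (R ∧ ¬U) = a + b − a·b on (0.7501, 0.2470) = 0.8118
¬((¬T ∨ T) ∨ (R ∧ ¬U)) = 1 − 0.8118 = 0.1882

0.188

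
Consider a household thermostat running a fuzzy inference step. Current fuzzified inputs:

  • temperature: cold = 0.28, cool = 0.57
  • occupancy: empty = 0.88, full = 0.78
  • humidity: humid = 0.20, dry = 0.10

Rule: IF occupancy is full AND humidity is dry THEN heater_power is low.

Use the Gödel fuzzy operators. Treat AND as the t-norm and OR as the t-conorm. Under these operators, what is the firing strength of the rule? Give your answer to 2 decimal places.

firing strength: full=0.78, dry=0.10; AND[min(a, b)] → w = 0.10

0.10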